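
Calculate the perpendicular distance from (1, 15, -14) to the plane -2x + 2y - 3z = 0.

distance = |a·x₀ + b·y₀ + c·z₀ - d| / √(a² + b² + c²)
  = |(-2)·1 + 2·15 + (-3)·(-14) - 0| / √((-2)² + 2² + (-3)²)
  = |-2 + 30 + 42 + 0| / √(4 + 4 + 9)
  = |70| / √17
  = 70 / 4.123
  ≈ 16.98

16.98


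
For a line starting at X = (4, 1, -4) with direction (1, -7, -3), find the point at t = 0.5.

P(t) = X + t·d
  = (4 + 1·0.5, 1 + (-7)·0.5, -4 + (-3)·0.5)
  = (4 + 0.5, 1 - 3.5, -4 - 1.5)
  = (4.5, -2.5, -5.5)

(4.5, -2.5, -5.5)


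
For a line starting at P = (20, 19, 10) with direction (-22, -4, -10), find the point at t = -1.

P(t) = P + t·d
  = (20 + (-22)·(-1), 19 + (-4)·(-1), 10 + (-10)·(-1))
  = (20 + 22, 19 + 4, 10 + 10)
  = (42, 23, 20)

(42, 23, 20)


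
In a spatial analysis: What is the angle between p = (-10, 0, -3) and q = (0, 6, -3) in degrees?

p·q = (-10)·0 + 0·6 + (-3)·(-3) = 0 + 0 + 9 = 9
|p| = √((-10)² + 0² + (-3)²) = √109 ≈ 10.44
|q| = √(0² + 6² + (-3)²) = √45 ≈ 6.708
cos θ = (p·q)/(|p||q|) = 9/(10.44·6.708) ≈ 0.1285
θ = arccos(0.1285) ≈ 82.62°

82.62°


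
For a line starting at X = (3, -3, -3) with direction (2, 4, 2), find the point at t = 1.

P(t) = X + t·d
  = (3 + 2·1, -3 + 4·1, -3 + 2·1)
  = (3 + 2, -3 + 4, -3 + 2)
  = (5, 1, -1)

(5, 1, -1)


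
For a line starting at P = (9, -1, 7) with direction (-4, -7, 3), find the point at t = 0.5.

P(t) = P + t·d
  = (9 + (-4)·0.5, -1 + (-7)·0.5, 7 + 3·0.5)
  = (9 - 2, -1 - 3.5, 7 + 1.5)
  = (7, -4.5, 8.5)

(7, -4.5, 8.5)


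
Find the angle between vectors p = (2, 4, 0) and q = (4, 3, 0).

p·q = 2·4 + 4·3 + 0·0 = 8 + 12 + 0 = 20
|p| = √(2² + 4² + 0²) = √20 ≈ 4.472
|q| = √(4² + 3² + 0²) = √25 ≈ 5
cos θ = (p·q)/(|p||q|) = 20/(4.472·5) ≈ 0.8944
θ = arccos(0.8944) ≈ 26.57°

26.57°


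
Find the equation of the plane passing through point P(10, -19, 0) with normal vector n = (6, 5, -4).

The plane through P with normal n = (a, b, c) satisfies n·(r - P) = 0,
i.e. ax + by + cz = a·x₀ + b·y₀ + c·z₀.
d = 6·10 + 5·(-19) + (-4)·0
  = 60 - 95 + 0
  = -35
Equation: 6x + 5y - 4z = -35

6x + 5y - 4z = -35


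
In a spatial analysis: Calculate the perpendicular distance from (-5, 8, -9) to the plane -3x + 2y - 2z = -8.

distance = |a·x₀ + b·y₀ + c·z₀ - d| / √(a² + b² + c²)
  = |(-3)·(-5) + 2·8 + (-2)·(-9) - (-8)| / √((-3)² + 2² + (-2)²)
  = |15 + 16 + 18 + 8| / √(9 + 4 + 4)
  = |57| / √17
  = 57 / 4.123
  ≈ 13.82

13.82


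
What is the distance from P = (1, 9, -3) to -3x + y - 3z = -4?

distance = |a·x₀ + b·y₀ + c·z₀ - d| / √(a² + b² + c²)
  = |(-3)·1 + 1·9 + (-3)·(-3) - (-4)| / √((-3)² + 1² + (-3)²)
  = |-3 + 9 + 9 + 4| / √(9 + 1 + 9)
  = |19| / √19
  = 19 / 4.359
  ≈ 4.359

4.359


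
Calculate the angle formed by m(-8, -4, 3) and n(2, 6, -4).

m·n = (-8)·2 + (-4)·6 + 3·(-4) = -16 - 24 - 12 = -52
|m| = √((-8)² + (-4)² + 3²) = √89 ≈ 9.434
|n| = √(2² + 6² + (-4)²) = √56 ≈ 7.483
cos θ = (m·n)/(|m||n|) = -52/(9.434·7.483) ≈ -0.7366
θ = arccos(-0.7366) ≈ 137.4°

137.4°


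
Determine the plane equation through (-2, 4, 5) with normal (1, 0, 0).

The plane through P with normal n = (a, b, c) satisfies n·(r - P) = 0,
i.e. ax + by + cz = a·x₀ + b·y₀ + c·z₀.
d = 1·(-2) + 0·4 + 0·5
  = -2 + 0 + 0
  = -2
Equation: x = -2

x = -2


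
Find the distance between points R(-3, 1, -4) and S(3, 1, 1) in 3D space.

d = √[(x₂-x₁)² + (y₂-y₁)² + (z₂-z₁)²]
  = √[6² + 0² + 5²]
  = √[36 + 0 + 25]
  = √61
  ≈ 7.81

7.81


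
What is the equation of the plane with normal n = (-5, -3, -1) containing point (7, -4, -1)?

The plane through P with normal n = (a, b, c) satisfies n·(r - P) = 0,
i.e. ax + by + cz = a·x₀ + b·y₀ + c·z₀.
d = (-5)·7 + (-3)·(-4) + (-1)·(-1)
  = -35 + 12 + 1
  = -22
Equation: -5x - 3y - z = -22

-5x - 3y - z = -22


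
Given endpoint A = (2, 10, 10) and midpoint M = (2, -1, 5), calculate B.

B = 2M - A
  = (2·2 - 2, 2·(-1) - 10, 2·5 - 10)
  = (4 - 2, -2 - 10, 10 - 10)
  = (2, -12, 0)

(2, -12, 0)


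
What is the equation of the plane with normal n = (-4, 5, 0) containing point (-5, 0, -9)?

The plane through P with normal n = (a, b, c) satisfies n·(r - P) = 0,
i.e. ax + by + cz = a·x₀ + b·y₀ + c·z₀.
d = (-4)·(-5) + 5·0 + 0·(-9)
  = 20 + 0 + 0
  = 20
Equation: -4x + 5y = 20

-4x + 5y = 20


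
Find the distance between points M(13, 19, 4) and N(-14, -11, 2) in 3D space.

d = √[(x₂-x₁)² + (y₂-y₁)² + (z₂-z₁)²]
  = √[(-27)² + (-30)² + (-2)²]
  = √[729 + 900 + 4]
  = √1633
  ≈ 40.41

40.41


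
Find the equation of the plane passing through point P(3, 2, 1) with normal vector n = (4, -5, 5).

The plane through P with normal n = (a, b, c) satisfies n·(r - P) = 0,
i.e. ax + by + cz = a·x₀ + b·y₀ + c·z₀.
d = 4·3 + (-5)·2 + 5·1
  = 12 - 10 + 5
  = 7
Equation: 4x - 5y + 5z = 7

4x - 5y + 5z = 7


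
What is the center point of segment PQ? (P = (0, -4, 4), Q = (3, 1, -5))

M = ((x₁+x₂)/2, (y₁+y₂)/2, (z₁+z₂)/2)
  = ((0 + 3)/2, (-4 + 1)/2, (4 - 5)/2)
  = (3/2, -3/2, -1/2)
  = (1.5, -1.5, -0.5)

(1.5, -1.5, -0.5)


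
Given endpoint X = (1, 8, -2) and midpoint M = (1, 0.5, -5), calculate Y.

Y = 2M - X
  = (2·1 - 1, 2·0.5 - 8, 2·(-5) - (-2))
  = (2 - 1, 1 - 8, -10 + 2)
  = (1, -7, -8)

(1, -7, -8)


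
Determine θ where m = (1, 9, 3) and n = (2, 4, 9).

m·n = 1·2 + 9·4 + 3·9 = 2 + 36 + 27 = 65
|m| = √(1² + 9² + 3²) = √91 ≈ 9.539
|n| = √(2² + 4² + 9²) = √101 ≈ 10.05
cos θ = (m·n)/(|m||n|) = 65/(9.539·10.05) ≈ 0.678
θ = arccos(0.678) ≈ 47.31°

47.31°


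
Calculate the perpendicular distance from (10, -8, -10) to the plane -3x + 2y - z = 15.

distance = |a·x₀ + b·y₀ + c·z₀ - d| / √(a² + b² + c²)
  = |(-3)·10 + 2·(-8) + (-1)·(-10) - 15| / √((-3)² + 2² + (-1)²)
  = |-30 - 16 + 10 - 15| / √(9 + 4 + 1)
  = |-51| / √14
  = 51 / 3.742
  ≈ 13.63

13.63


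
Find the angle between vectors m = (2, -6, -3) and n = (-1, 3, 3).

m·n = 2·(-1) + (-6)·3 + (-3)·3 = -2 - 18 - 9 = -29
|m| = √(2² + (-6)² + (-3)²) = √49 ≈ 7
|n| = √((-1)² + 3² + 3²) = √19 ≈ 4.359
cos θ = (m·n)/(|m||n|) = -29/(7·4.359) ≈ -0.9504
θ = arccos(-0.9504) ≈ 161.9°

161.9°


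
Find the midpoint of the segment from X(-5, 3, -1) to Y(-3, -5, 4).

M = ((x₁+x₂)/2, (y₁+y₂)/2, (z₁+z₂)/2)
  = ((-5 - 3)/2, (3 - 5)/2, (-1 + 4)/2)
  = (-8/2, -2/2, 3/2)
  = (-4, -1, 1.5)

(-4, -1, 1.5)


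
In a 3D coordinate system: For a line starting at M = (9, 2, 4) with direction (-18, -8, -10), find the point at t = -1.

P(t) = M + t·d
  = (9 + (-18)·(-1), 2 + (-8)·(-1), 4 + (-10)·(-1))
  = (9 + 18, 2 + 8, 4 + 10)
  = (27, 10, 14)

(27, 10, 14)


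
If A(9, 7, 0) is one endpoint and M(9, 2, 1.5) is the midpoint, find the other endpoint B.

B = 2M - A
  = (2·9 - 9, 2·2 - 7, 2·1.5 - 0)
  = (18 - 9, 4 - 7, 3 + 0)
  = (9, -3, 3)

(9, -3, 3)


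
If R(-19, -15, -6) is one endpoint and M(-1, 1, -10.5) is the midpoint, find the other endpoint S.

S = 2M - R
  = (2·(-1) - (-19), 2·1 - (-15), 2·(-10.5) - (-6))
  = (-2 + 19, 2 + 15, -21 + 6)
  = (17, 17, -15)

(17, 17, -15)


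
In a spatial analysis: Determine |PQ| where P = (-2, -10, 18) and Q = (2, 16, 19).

d = √[(x₂-x₁)² + (y₂-y₁)² + (z₂-z₁)²]
  = √[4² + 26² + 1²]
  = √[16 + 676 + 1]
  = √693
  ≈ 26.32

26.32


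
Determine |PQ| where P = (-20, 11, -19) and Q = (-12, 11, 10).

d = √[(x₂-x₁)² + (y₂-y₁)² + (z₂-z₁)²]
  = √[8² + 0² + 29²]
  = √[64 + 0 + 841]
  = √905
  ≈ 30.08

30.08


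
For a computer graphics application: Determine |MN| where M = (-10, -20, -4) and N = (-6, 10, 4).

d = √[(x₂-x₁)² + (y₂-y₁)² + (z₂-z₁)²]
  = √[4² + 30² + 8²]
  = √[16 + 900 + 64]
  = √980
  ≈ 31.3

31.3


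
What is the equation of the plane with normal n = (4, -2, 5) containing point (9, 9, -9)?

The plane through P with normal n = (a, b, c) satisfies n·(r - P) = 0,
i.e. ax + by + cz = a·x₀ + b·y₀ + c·z₀.
d = 4·9 + (-2)·9 + 5·(-9)
  = 36 - 18 - 45
  = -27
Equation: 4x - 2y + 5z = -27

4x - 2y + 5z = -27


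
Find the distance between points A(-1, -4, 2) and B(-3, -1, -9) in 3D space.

d = √[(x₂-x₁)² + (y₂-y₁)² + (z₂-z₁)²]
  = √[(-2)² + 3² + (-11)²]
  = √[4 + 9 + 121]
  = √134
  ≈ 11.58

11.58


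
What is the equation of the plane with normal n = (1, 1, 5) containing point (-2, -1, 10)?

The plane through P with normal n = (a, b, c) satisfies n·(r - P) = 0,
i.e. ax + by + cz = a·x₀ + b·y₀ + c·z₀.
d = 1·(-2) + 1·(-1) + 5·10
  = -2 - 1 + 50
  = 47
Equation: x + y + 5z = 47

x + y + 5z = 47


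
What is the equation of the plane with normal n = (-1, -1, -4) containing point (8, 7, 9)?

The plane through P with normal n = (a, b, c) satisfies n·(r - P) = 0,
i.e. ax + by + cz = a·x₀ + b·y₀ + c·z₀.
d = (-1)·8 + (-1)·7 + (-4)·9
  = -8 - 7 - 36
  = -51
Equation: -x - y - 4z = -51

-x - y - 4z = -51


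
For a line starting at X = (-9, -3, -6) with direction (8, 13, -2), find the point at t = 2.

P(t) = X + t·d
  = (-9 + 8·2, -3 + 13·2, -6 + (-2)·2)
  = (-9 + 16, -3 + 26, -6 - 4)
  = (7, 23, -10)

(7, 23, -10)


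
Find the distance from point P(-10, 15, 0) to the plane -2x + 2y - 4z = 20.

distance = |a·x₀ + b·y₀ + c·z₀ - d| / √(a² + b² + c²)
  = |(-2)·(-10) + 2·15 + (-4)·0 - 20| / √((-2)² + 2² + (-4)²)
  = |20 + 30 + 0 - 20| / √(4 + 4 + 16)
  = |30| / √24
  = 30 / 4.899
  ≈ 6.124

6.124


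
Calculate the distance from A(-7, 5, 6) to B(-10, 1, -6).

d = √[(x₂-x₁)² + (y₂-y₁)² + (z₂-z₁)²]
  = √[(-3)² + (-4)² + (-12)²]
  = √[9 + 16 + 144]
  = √169
  ≈ 13

13


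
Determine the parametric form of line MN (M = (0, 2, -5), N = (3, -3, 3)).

Direction vector d = N - M = (3 + 0, -3 - 2, 3 + 5) = (3, -5, 8)
Parametric form r = M + t·d:
x = 0 + 3t, y = 2 - 5t, z = -5 + 8t

x = 0 + 3t, y = 2 - 5t, z = -5 + 8t


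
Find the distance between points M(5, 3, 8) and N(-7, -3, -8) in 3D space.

d = √[(x₂-x₁)² + (y₂-y₁)² + (z₂-z₁)²]
  = √[(-12)² + (-6)² + (-16)²]
  = √[144 + 36 + 256]
  = √436
  ≈ 20.88

20.88


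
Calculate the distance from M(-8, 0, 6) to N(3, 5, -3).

d = √[(x₂-x₁)² + (y₂-y₁)² + (z₂-z₁)²]
  = √[11² + 5² + (-9)²]
  = √[121 + 25 + 81]
  = √227
  ≈ 15.07

15.07


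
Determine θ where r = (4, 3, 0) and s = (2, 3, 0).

r·s = 4·2 + 3·3 + 0·0 = 8 + 9 + 0 = 17
|r| = √(4² + 3² + 0²) = √25 ≈ 5
|s| = √(2² + 3² + 0²) = √13 ≈ 3.606
cos θ = (r·s)/(|r||s|) = 17/(5·3.606) ≈ 0.943
θ = arccos(0.943) ≈ 19.44°

19.44°


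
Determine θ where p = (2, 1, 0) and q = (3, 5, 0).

p·q = 2·3 + 1·5 + 0·0 = 6 + 5 + 0 = 11
|p| = √(2² + 1² + 0²) = √5 ≈ 2.236
|q| = √(3² + 5² + 0²) = √34 ≈ 5.831
cos θ = (p·q)/(|p||q|) = 11/(2.236·5.831) ≈ 0.8437
θ = arccos(0.8437) ≈ 32.47°

32.47°


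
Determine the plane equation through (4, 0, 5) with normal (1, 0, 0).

The plane through P with normal n = (a, b, c) satisfies n·(r - P) = 0,
i.e. ax + by + cz = a·x₀ + b·y₀ + c·z₀.
d = 1·4 + 0·0 + 0·5
  = 4 + 0 + 0
  = 4
Equation: x = 4

x = 4


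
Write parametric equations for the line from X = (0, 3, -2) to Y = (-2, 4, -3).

Direction vector d = Y - X = (-2 + 0, 4 - 3, -3 + 2) = (-2, 1, -1)
Parametric form r = X + t·d:
x = 0 - 2t, y = 3 + t, z = -2 - t

x = 0 - 2t, y = 3 + t, z = -2 - t


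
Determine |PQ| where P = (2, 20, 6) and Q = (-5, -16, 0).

d = √[(x₂-x₁)² + (y₂-y₁)² + (z₂-z₁)²]
  = √[(-7)² + (-36)² + (-6)²]
  = √[49 + 1296 + 36]
  = √1381
  ≈ 37.16

37.16


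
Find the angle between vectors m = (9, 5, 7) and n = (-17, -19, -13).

m·n = 9·(-17) + 5·(-19) + 7·(-13) = -153 - 95 - 91 = -339
|m| = √(9² + 5² + 7²) = √155 ≈ 12.45
|n| = √((-17)² + (-19)² + (-13)²) = √819 ≈ 28.62
cos θ = (m·n)/(|m||n|) = -339/(12.45·28.62) ≈ -0.9515
θ = arccos(-0.9515) ≈ 162.1°

162.1°


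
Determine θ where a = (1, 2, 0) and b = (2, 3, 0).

a·b = 1·2 + 2·3 + 0·0 = 2 + 6 + 0 = 8
|a| = √(1² + 2² + 0²) = √5 ≈ 2.236
|b| = √(2² + 3² + 0²) = √13 ≈ 3.606
cos θ = (a·b)/(|a||b|) = 8/(2.236·3.606) ≈ 0.9923
θ = arccos(0.9923) ≈ 7.125°

7.125°


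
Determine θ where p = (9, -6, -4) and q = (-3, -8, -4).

p·q = 9·(-3) + (-6)·(-8) + (-4)·(-4) = -27 + 48 + 16 = 37
|p| = √(9² + (-6)² + (-4)²) = √133 ≈ 11.53
|q| = √((-3)² + (-8)² + (-4)²) = √89 ≈ 9.434
cos θ = (p·q)/(|p||q|) = 37/(11.53·9.434) ≈ 0.3401
θ = arccos(0.3401) ≈ 70.12°

70.12°


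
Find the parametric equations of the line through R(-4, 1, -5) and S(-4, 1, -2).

Direction vector d = S - R = (-4 + 4, 1 - 1, -2 + 5) = (0, 0, 3)
Parametric form r = R + t·d:
x = -4, y = 1, z = -5 + 3t

x = -4, y = 1, z = -5 + 3t


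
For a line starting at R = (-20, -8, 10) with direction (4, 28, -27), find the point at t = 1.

P(t) = R + t·d
  = (-20 + 4·1, -8 + 28·1, 10 + (-27)·1)
  = (-20 + 4, -8 + 28, 10 - 27)
  = (-16, 20, -17)

(-16, 20, -17)


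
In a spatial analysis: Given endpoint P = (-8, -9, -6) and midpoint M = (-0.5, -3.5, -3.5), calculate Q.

Q = 2M - P
  = (2·(-0.5) - (-8), 2·(-3.5) - (-9), 2·(-3.5) - (-6))
  = (-1 + 8, -7 + 9, -7 + 6)
  = (7, 2, -1)

(7, 2, -1)


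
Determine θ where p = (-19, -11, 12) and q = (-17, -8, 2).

p·q = (-19)·(-17) + (-11)·(-8) + 12·2 = 323 + 88 + 24 = 435
|p| = √((-19)² + (-11)² + 12²) = √626 ≈ 25.02
|q| = √((-17)² + (-8)² + 2²) = √357 ≈ 18.89
cos θ = (p·q)/(|p||q|) = 435/(25.02·18.89) ≈ 0.9202
θ = arccos(0.9202) ≈ 23.05°

23.05°


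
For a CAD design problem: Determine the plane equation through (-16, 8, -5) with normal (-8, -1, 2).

The plane through P with normal n = (a, b, c) satisfies n·(r - P) = 0,
i.e. ax + by + cz = a·x₀ + b·y₀ + c·z₀.
d = (-8)·(-16) + (-1)·8 + 2·(-5)
  = 128 - 8 - 10
  = 110
Equation: -8x - y + 2z = 110

-8x - y + 2z = 110


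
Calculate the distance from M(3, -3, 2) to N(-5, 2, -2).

d = √[(x₂-x₁)² + (y₂-y₁)² + (z₂-z₁)²]
  = √[(-8)² + 5² + (-4)²]
  = √[64 + 25 + 16]
  = √105
  ≈ 10.25

10.25


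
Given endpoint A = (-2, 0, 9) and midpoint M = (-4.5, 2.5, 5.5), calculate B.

B = 2M - A
  = (2·(-4.5) - (-2), 2·2.5 - 0, 2·5.5 - 9)
  = (-9 + 2, 5 + 0, 11 - 9)
  = (-7, 5, 2)

(-7, 5, 2)


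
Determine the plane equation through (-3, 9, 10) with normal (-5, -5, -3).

The plane through P with normal n = (a, b, c) satisfies n·(r - P) = 0,
i.e. ax + by + cz = a·x₀ + b·y₀ + c·z₀.
d = (-5)·(-3) + (-5)·9 + (-3)·10
  = 15 - 45 - 30
  = -60
Equation: -5x - 5y - 3z = -60

-5x - 5y - 3z = -60


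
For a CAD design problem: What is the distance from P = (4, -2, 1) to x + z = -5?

distance = |a·x₀ + b·y₀ + c·z₀ - d| / √(a² + b² + c²)
  = |1·4 + 0·(-2) + 1·1 - (-5)| / √(1² + 0² + 1²)
  = |4 + 0 + 1 + 5| / √(1 + 0 + 1)
  = |10| / √2
  = 10 / 1.414
  ≈ 7.071

7.071


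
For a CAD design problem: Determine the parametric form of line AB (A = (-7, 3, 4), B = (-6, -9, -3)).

Direction vector d = B - A = (-6 + 7, -9 - 3, -3 - 4) = (1, -12, -7)
Parametric form r = A + t·d:
x = -7 + t, y = 3 - 12t, z = 4 - 7t

x = -7 + t, y = 3 - 12t, z = 4 - 7t


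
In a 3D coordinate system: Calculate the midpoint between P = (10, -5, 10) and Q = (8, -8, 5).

M = ((x₁+x₂)/2, (y₁+y₂)/2, (z₁+z₂)/2)
  = ((10 + 8)/2, (-5 - 8)/2, (10 + 5)/2)
  = (18/2, -13/2, 15/2)
  = (9, -6.5, 7.5)

(9, -6.5, 7.5)


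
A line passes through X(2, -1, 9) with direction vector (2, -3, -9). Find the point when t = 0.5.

P(t) = X + t·d
  = (2 + 2·0.5, -1 + (-3)·0.5, 9 + (-9)·0.5)
  = (2 + 1, -1 - 1.5, 9 - 4.5)
  = (3, -2.5, 4.5)

(3, -2.5, 4.5)


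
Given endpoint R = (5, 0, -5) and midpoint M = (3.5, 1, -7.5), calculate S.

S = 2M - R
  = (2·3.5 - 5, 2·1 - 0, 2·(-7.5) - (-5))
  = (7 - 5, 2 + 0, -15 + 5)
  = (2, 2, -10)

(2, 2, -10)


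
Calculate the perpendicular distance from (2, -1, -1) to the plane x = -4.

distance = |a·x₀ + b·y₀ + c·z₀ - d| / √(a² + b² + c²)
  = |1·2 + 0·(-1) + 0·(-1) - (-4)| / √(1² + 0² + 0²)
  = |2 + 0 + 0 + 4| / √(1 + 0 + 0)
  = |6| / √1
  = 6 / 1
  ≈ 6

6


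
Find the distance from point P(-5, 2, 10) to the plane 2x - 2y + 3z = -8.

distance = |a·x₀ + b·y₀ + c·z₀ - d| / √(a² + b² + c²)
  = |2·(-5) + (-2)·2 + 3·10 - (-8)| / √(2² + (-2)² + 3²)
  = |-10 - 4 + 30 + 8| / √(4 + 4 + 9)
  = |24| / √17
  = 24 / 4.123
  ≈ 5.821

5.821


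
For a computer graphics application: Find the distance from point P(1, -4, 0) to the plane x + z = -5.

distance = |a·x₀ + b·y₀ + c·z₀ - d| / √(a² + b² + c²)
  = |1·1 + 0·(-4) + 1·0 - (-5)| / √(1² + 0² + 1²)
  = |1 + 0 + 0 + 5| / √(1 + 0 + 1)
  = |6| / √2
  = 6 / 1.414
  ≈ 4.243

4.243


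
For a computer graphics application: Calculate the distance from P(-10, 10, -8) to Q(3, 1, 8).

d = √[(x₂-x₁)² + (y₂-y₁)² + (z₂-z₁)²]
  = √[13² + (-9)² + 16²]
  = √[169 + 81 + 256]
  = √506
  ≈ 22.49

22.49


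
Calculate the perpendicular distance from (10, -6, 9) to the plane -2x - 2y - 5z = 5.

distance = |a·x₀ + b·y₀ + c·z₀ - d| / √(a² + b² + c²)
  = |(-2)·10 + (-2)·(-6) + (-5)·9 - 5| / √((-2)² + (-2)² + (-5)²)
  = |-20 + 12 - 45 - 5| / √(4 + 4 + 25)
  = |-58| / √33
  = 58 / 5.745
  ≈ 10.1

10.1


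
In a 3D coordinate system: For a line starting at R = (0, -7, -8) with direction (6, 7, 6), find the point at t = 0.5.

P(t) = R + t·d
  = (0 + 6·0.5, -7 + 7·0.5, -8 + 6·0.5)
  = (0 + 3, -7 + 3.5, -8 + 3)
  = (3, -3.5, -5)

(3, -3.5, -5)


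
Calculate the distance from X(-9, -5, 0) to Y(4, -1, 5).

d = √[(x₂-x₁)² + (y₂-y₁)² + (z₂-z₁)²]
  = √[13² + 4² + 5²]
  = √[169 + 16 + 25]
  = √210
  ≈ 14.49

14.49


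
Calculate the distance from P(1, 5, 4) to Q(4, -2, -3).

d = √[(x₂-x₁)² + (y₂-y₁)² + (z₂-z₁)²]
  = √[3² + (-7)² + (-7)²]
  = √[9 + 49 + 49]
  = √107
  ≈ 10.34

10.34


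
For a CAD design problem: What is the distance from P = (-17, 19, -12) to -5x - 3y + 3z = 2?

distance = |a·x₀ + b·y₀ + c·z₀ - d| / √(a² + b² + c²)
  = |(-5)·(-17) + (-3)·19 + 3·(-12) - 2| / √((-5)² + (-3)² + 3²)
  = |85 - 57 - 36 - 2| / √(25 + 9 + 9)
  = |-10| / √43
  = 10 / 6.557
  ≈ 1.525

1.525


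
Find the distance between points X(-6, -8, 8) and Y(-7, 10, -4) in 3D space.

d = √[(x₂-x₁)² + (y₂-y₁)² + (z₂-z₁)²]
  = √[(-1)² + 18² + (-12)²]
  = √[1 + 324 + 144]
  = √469
  ≈ 21.66

21.66


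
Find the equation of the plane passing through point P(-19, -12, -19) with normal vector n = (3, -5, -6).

The plane through P with normal n = (a, b, c) satisfies n·(r - P) = 0,
i.e. ax + by + cz = a·x₀ + b·y₀ + c·z₀.
d = 3·(-19) + (-5)·(-12) + (-6)·(-19)
  = -57 + 60 + 114
  = 117
Equation: 3x - 5y - 6z = 117

3x - 5y - 6z = 117


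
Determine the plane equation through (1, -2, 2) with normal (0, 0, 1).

The plane through P with normal n = (a, b, c) satisfies n·(r - P) = 0,
i.e. ax + by + cz = a·x₀ + b·y₀ + c·z₀.
d = 0·1 + 0·(-2) + 1·2
  = 0 + 0 + 2
  = 2
Equation: z = 2

z = 2


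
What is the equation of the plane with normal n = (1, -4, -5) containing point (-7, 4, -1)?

The plane through P with normal n = (a, b, c) satisfies n·(r - P) = 0,
i.e. ax + by + cz = a·x₀ + b·y₀ + c·z₀.
d = 1·(-7) + (-4)·4 + (-5)·(-1)
  = -7 - 16 + 5
  = -18
Equation: x - 4y - 5z = -18

x - 4y - 5z = -18


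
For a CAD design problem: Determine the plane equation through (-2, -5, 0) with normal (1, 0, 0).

The plane through P with normal n = (a, b, c) satisfies n·(r - P) = 0,
i.e. ax + by + cz = a·x₀ + b·y₀ + c·z₀.
d = 1·(-2) + 0·(-5) + 0·0
  = -2 + 0 + 0
  = -2
Equation: x = -2

x = -2


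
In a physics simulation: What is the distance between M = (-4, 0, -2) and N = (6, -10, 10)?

d = √[(x₂-x₁)² + (y₂-y₁)² + (z₂-z₁)²]
  = √[10² + (-10)² + 12²]
  = √[100 + 100 + 144]
  = √344
  ≈ 18.55

18.55


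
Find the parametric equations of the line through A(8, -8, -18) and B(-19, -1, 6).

Direction vector d = B - A = (-19 - 8, -1 + 8, 6 + 18) = (-27, 7, 24)
Parametric form r = A + t·d:
x = 8 - 27t, y = -8 + 7t, z = -18 + 24t

x = 8 - 27t, y = -8 + 7t, z = -18 + 24t


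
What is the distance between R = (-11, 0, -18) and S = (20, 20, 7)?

d = √[(x₂-x₁)² + (y₂-y₁)² + (z₂-z₁)²]
  = √[31² + 20² + 25²]
  = √[961 + 400 + 625]
  = √1986
  ≈ 44.56

44.56


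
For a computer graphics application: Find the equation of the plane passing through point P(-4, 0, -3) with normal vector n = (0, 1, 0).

The plane through P with normal n = (a, b, c) satisfies n·(r - P) = 0,
i.e. ax + by + cz = a·x₀ + b·y₀ + c·z₀.
d = 0·(-4) + 1·0 + 0·(-3)
  = 0 + 0 + 0
  = 0
Equation: y = 0

y = 0


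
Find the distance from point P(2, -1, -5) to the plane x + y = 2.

distance = |a·x₀ + b·y₀ + c·z₀ - d| / √(a² + b² + c²)
  = |1·2 + 1·(-1) + 0·(-5) - 2| / √(1² + 1² + 0²)
  = |2 - 1 + 0 - 2| / √(1 + 1 + 0)
  = |-1| / √2
  = 1 / 1.414
  ≈ 0.7071

0.7071


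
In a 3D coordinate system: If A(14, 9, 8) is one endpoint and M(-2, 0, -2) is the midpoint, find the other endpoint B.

B = 2M - A
  = (2·(-2) - 14, 2·0 - 9, 2·(-2) - 8)
  = (-4 - 14, 0 - 9, -4 - 8)
  = (-18, -9, -12)

(-18, -9, -12)


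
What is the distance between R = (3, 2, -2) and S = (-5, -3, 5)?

d = √[(x₂-x₁)² + (y₂-y₁)² + (z₂-z₁)²]
  = √[(-8)² + (-5)² + 7²]
  = √[64 + 25 + 49]
  = √138
  ≈ 11.75

11.75


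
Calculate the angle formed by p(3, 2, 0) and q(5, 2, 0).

p·q = 3·5 + 2·2 + 0·0 = 15 + 4 + 0 = 19
|p| = √(3² + 2² + 0²) = √13 ≈ 3.606
|q| = √(5² + 2² + 0²) = √29 ≈ 5.385
cos θ = (p·q)/(|p||q|) = 19/(3.606·5.385) ≈ 0.9785
θ = arccos(0.9785) ≈ 11.89°

11.89°


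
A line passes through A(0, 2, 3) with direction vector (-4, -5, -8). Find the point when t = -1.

P(t) = A + t·d
  = (0 + (-4)·(-1), 2 + (-5)·(-1), 3 + (-8)·(-1))
  = (0 + 4, 2 + 5, 3 + 8)
  = (4, 7, 11)

(4, 7, 11)


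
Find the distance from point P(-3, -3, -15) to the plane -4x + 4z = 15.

distance = |a·x₀ + b·y₀ + c·z₀ - d| / √(a² + b² + c²)
  = |(-4)·(-3) + 0·(-3) + 4·(-15) - 15| / √((-4)² + 0² + 4²)
  = |12 + 0 - 60 - 15| / √(16 + 0 + 16)
  = |-63| / √32
  = 63 / 5.657
  ≈ 11.14

11.14


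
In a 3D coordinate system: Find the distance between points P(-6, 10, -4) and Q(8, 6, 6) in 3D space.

d = √[(x₂-x₁)² + (y₂-y₁)² + (z₂-z₁)²]
  = √[14² + (-4)² + 10²]
  = √[196 + 16 + 100]
  = √312
  ≈ 17.66

17.66


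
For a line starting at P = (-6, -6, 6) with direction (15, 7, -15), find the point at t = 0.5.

P(t) = P + t·d
  = (-6 + 15·0.5, -6 + 7·0.5, 6 + (-15)·0.5)
  = (-6 + 7.5, -6 + 3.5, 6 - 7.5)
  = (1.5, -2.5, -1.5)

(1.5, -2.5, -1.5)


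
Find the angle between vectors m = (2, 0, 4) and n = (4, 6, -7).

m·n = 2·4 + 0·6 + 4·(-7) = 8 + 0 - 28 = -20
|m| = √(2² + 0² + 4²) = √20 ≈ 4.472
|n| = √(4² + 6² + (-7)²) = √101 ≈ 10.05
cos θ = (m·n)/(|m||n|) = -20/(4.472·10.05) ≈ -0.445
θ = arccos(-0.445) ≈ 116.4°

116.4°


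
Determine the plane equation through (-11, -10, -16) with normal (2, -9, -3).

The plane through P with normal n = (a, b, c) satisfies n·(r - P) = 0,
i.e. ax + by + cz = a·x₀ + b·y₀ + c·z₀.
d = 2·(-11) + (-9)·(-10) + (-3)·(-16)
  = -22 + 90 + 48
  = 116
Equation: 2x - 9y - 3z = 116

2x - 9y - 3z = 116


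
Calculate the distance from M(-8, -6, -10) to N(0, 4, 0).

d = √[(x₂-x₁)² + (y₂-y₁)² + (z₂-z₁)²]
  = √[8² + 10² + 10²]
  = √[64 + 100 + 100]
  = √264
  ≈ 16.25

16.25


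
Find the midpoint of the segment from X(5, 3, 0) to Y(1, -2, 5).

M = ((x₁+x₂)/2, (y₁+y₂)/2, (z₁+z₂)/2)
  = ((5 + 1)/2, (3 - 2)/2, (0 + 5)/2)
  = (6/2, 1/2, 5/2)
  = (3, 0.5, 2.5)

(3, 0.5, 2.5)


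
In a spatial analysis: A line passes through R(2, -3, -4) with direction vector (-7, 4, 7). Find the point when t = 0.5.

P(t) = R + t·d
  = (2 + (-7)·0.5, -3 + 4·0.5, -4 + 7·0.5)
  = (2 - 3.5, -3 + 2, -4 + 3.5)
  = (-1.5, -1, -0.5)

(-1.5, -1, -0.5)


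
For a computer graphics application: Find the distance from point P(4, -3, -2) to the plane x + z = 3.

distance = |a·x₀ + b·y₀ + c·z₀ - d| / √(a² + b² + c²)
  = |1·4 + 0·(-3) + 1·(-2) - 3| / √(1² + 0² + 1²)
  = |4 + 0 - 2 - 3| / √(1 + 0 + 1)
  = |-1| / √2
  = 1 / 1.414
  ≈ 0.7071

0.7071


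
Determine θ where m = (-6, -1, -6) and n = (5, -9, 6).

m·n = (-6)·5 + (-1)·(-9) + (-6)·6 = -30 + 9 - 36 = -57
|m| = √((-6)² + (-1)² + (-6)²) = √73 ≈ 8.544
|n| = √(5² + (-9)² + 6²) = √142 ≈ 11.92
cos θ = (m·n)/(|m||n|) = -57/(8.544·11.92) ≈ -0.5598
θ = arccos(-0.5598) ≈ 124°

124°


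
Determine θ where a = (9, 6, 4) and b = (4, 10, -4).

a·b = 9·4 + 6·10 + 4·(-4) = 36 + 60 - 16 = 80
|a| = √(9² + 6² + 4²) = √133 ≈ 11.53
|b| = √(4² + 10² + (-4)²) = √132 ≈ 11.49
cos θ = (a·b)/(|a||b|) = 80/(11.53·11.49) ≈ 0.6038
θ = arccos(0.6038) ≈ 52.86°

52.86°


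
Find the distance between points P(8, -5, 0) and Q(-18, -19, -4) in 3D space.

d = √[(x₂-x₁)² + (y₂-y₁)² + (z₂-z₁)²]
  = √[(-26)² + (-14)² + (-4)²]
  = √[676 + 196 + 16]
  = √888
  ≈ 29.8

29.8


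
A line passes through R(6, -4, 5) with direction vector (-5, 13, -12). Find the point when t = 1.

P(t) = R + t·d
  = (6 + (-5)·1, -4 + 13·1, 5 + (-12)·1)
  = (6 - 5, -4 + 13, 5 - 12)
  = (1, 9, -7)

(1, 9, -7)


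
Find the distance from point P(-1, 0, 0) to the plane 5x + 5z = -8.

distance = |a·x₀ + b·y₀ + c·z₀ - d| / √(a² + b² + c²)
  = |5·(-1) + 0·0 + 5·0 - (-8)| / √(5² + 0² + 5²)
  = |-5 + 0 + 0 + 8| / √(25 + 0 + 25)
  = |3| / √50
  = 3 / 7.071
  ≈ 0.4243

0.4243


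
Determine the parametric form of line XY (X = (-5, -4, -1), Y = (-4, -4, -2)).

Direction vector d = Y - X = (-4 + 5, -4 + 4, -2 + 1) = (1, 0, -1)
Parametric form r = X + t·d:
x = -5 + t, y = -4, z = -1 - t

x = -5 + t, y = -4, z = -1 - t


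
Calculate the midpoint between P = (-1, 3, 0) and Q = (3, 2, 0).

M = ((x₁+x₂)/2, (y₁+y₂)/2, (z₁+z₂)/2)
  = ((-1 + 3)/2, (3 + 2)/2, (0 + 0)/2)
  = (2/2, 5/2, 0/2)
  = (1, 2.5, 0)

(1, 2.5, 0)


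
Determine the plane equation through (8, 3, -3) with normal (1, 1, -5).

The plane through P with normal n = (a, b, c) satisfies n·(r - P) = 0,
i.e. ax + by + cz = a·x₀ + b·y₀ + c·z₀.
d = 1·8 + 1·3 + (-5)·(-3)
  = 8 + 3 + 15
  = 26
Equation: x + y - 5z = 26

x + y - 5z = 26


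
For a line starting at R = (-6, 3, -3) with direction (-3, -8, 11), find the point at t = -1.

P(t) = R + t·d
  = (-6 + (-3)·(-1), 3 + (-8)·(-1), -3 + 11·(-1))
  = (-6 + 3, 3 + 8, -3 - 11)
  = (-3, 11, -14)

(-3, 11, -14)


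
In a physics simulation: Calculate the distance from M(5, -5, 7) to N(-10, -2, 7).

d = √[(x₂-x₁)² + (y₂-y₁)² + (z₂-z₁)²]
  = √[(-15)² + 3² + 0²]
  = √[225 + 9 + 0]
  = √234
  ≈ 15.3

15.3


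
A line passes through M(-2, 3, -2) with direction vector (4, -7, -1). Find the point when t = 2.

P(t) = M + t·d
  = (-2 + 4·2, 3 + (-7)·2, -2 + (-1)·2)
  = (-2 + 8, 3 - 14, -2 - 2)
  = (6, -11, -4)

(6, -11, -4)


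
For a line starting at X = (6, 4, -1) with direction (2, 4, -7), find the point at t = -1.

P(t) = X + t·d
  = (6 + 2·(-1), 4 + 4·(-1), -1 + (-7)·(-1))
  = (6 - 2, 4 - 4, -1 + 7)
  = (4, 0, 6)

(4, 0, 6)


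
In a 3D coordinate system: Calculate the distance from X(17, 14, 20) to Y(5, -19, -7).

d = √[(x₂-x₁)² + (y₂-y₁)² + (z₂-z₁)²]
  = √[(-12)² + (-33)² + (-27)²]
  = √[144 + 1089 + 729]
  = √1962
  ≈ 44.29

44.29


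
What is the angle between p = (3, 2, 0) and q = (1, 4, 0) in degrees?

p·q = 3·1 + 2·4 + 0·0 = 3 + 8 + 0 = 11
|p| = √(3² + 2² + 0²) = √13 ≈ 3.606
|q| = √(1² + 4² + 0²) = √17 ≈ 4.123
cos θ = (p·q)/(|p||q|) = 11/(3.606·4.123) ≈ 0.7399
θ = arccos(0.7399) ≈ 42.27°

42.27°


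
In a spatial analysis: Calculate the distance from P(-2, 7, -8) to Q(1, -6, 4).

d = √[(x₂-x₁)² + (y₂-y₁)² + (z₂-z₁)²]
  = √[3² + (-13)² + 12²]
  = √[9 + 169 + 144]
  = √322
  ≈ 17.94

17.94


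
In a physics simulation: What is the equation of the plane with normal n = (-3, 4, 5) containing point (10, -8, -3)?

The plane through P with normal n = (a, b, c) satisfies n·(r - P) = 0,
i.e. ax + by + cz = a·x₀ + b·y₀ + c·z₀.
d = (-3)·10 + 4·(-8) + 5·(-3)
  = -30 - 32 - 15
  = -77
Equation: -3x + 4y + 5z = -77

-3x + 4y + 5z = -77


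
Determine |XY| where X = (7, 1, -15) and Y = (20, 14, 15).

d = √[(x₂-x₁)² + (y₂-y₁)² + (z₂-z₁)²]
  = √[13² + 13² + 30²]
  = √[169 + 169 + 900]
  = √1238
  ≈ 35.19

35.19


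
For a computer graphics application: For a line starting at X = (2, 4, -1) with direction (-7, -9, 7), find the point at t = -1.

P(t) = X + t·d
  = (2 + (-7)·(-1), 4 + (-9)·(-1), -1 + 7·(-1))
  = (2 + 7, 4 + 9, -1 - 7)
  = (9, 13, -8)

(9, 13, -8)


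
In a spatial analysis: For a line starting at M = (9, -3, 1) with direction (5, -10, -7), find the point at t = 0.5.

P(t) = M + t·d
  = (9 + 5·0.5, -3 + (-10)·0.5, 1 + (-7)·0.5)
  = (9 + 2.5, -3 - 5, 1 - 3.5)
  = (11.5, -8, -2.5)

(11.5, -8, -2.5)


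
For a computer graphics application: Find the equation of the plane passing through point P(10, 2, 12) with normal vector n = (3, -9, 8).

The plane through P with normal n = (a, b, c) satisfies n·(r - P) = 0,
i.e. ax + by + cz = a·x₀ + b·y₀ + c·z₀.
d = 3·10 + (-9)·2 + 8·12
  = 30 - 18 + 96
  = 108
Equation: 3x - 9y + 8z = 108

3x - 9y + 8z = 108


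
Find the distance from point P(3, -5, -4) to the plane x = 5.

distance = |a·x₀ + b·y₀ + c·z₀ - d| / √(a² + b² + c²)
  = |1·3 + 0·(-5) + 0·(-4) - 5| / √(1² + 0² + 0²)
  = |3 + 0 + 0 - 5| / √(1 + 0 + 0)
  = |-2| / √1
  = 2 / 1
  ≈ 2

2


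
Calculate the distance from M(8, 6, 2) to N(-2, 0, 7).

d = √[(x₂-x₁)² + (y₂-y₁)² + (z₂-z₁)²]
  = √[(-10)² + (-6)² + 5²]
  = √[100 + 36 + 25]
  = √161
  ≈ 12.69

12.69


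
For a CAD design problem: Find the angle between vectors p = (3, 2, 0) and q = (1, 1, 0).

p·q = 3·1 + 2·1 + 0·0 = 3 + 2 + 0 = 5
|p| = √(3² + 2² + 0²) = √13 ≈ 3.606
|q| = √(1² + 1² + 0²) = √2 ≈ 1.414
cos θ = (p·q)/(|p||q|) = 5/(3.606·1.414) ≈ 0.9806
θ = arccos(0.9806) ≈ 11.31°

11.31°


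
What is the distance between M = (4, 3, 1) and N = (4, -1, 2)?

d = √[(x₂-x₁)² + (y₂-y₁)² + (z₂-z₁)²]
  = √[0² + (-4)² + 1²]
  = √[0 + 16 + 1]
  = √17
  ≈ 4.123

4.123


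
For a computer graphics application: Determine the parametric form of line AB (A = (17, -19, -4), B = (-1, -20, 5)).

Direction vector d = B - A = (-1 - 17, -20 + 19, 5 + 4) = (-18, -1, 9)
Parametric form r = A + t·d:
x = 17 - 18t, y = -19 - t, z = -4 + 9t

x = 17 - 18t, y = -19 - t, z = -4 + 9t


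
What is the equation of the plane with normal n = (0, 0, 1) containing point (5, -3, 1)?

The plane through P with normal n = (a, b, c) satisfies n·(r - P) = 0,
i.e. ax + by + cz = a·x₀ + b·y₀ + c·z₀.
d = 0·5 + 0·(-3) + 1·1
  = 0 + 0 + 1
  = 1
Equation: z = 1

z = 1


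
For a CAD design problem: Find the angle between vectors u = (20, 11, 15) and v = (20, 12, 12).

u·v = 20·20 + 11·12 + 15·12 = 400 + 132 + 180 = 712
|u| = √(20² + 11² + 15²) = √746 ≈ 27.31
|v| = √(20² + 12² + 12²) = √688 ≈ 26.23
cos θ = (u·v)/(|u||v|) = 712/(27.31·26.23) ≈ 0.9938
θ = arccos(0.9938) ≈ 6.363°

6.363°


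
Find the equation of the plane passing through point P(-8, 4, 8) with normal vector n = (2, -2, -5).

The plane through P with normal n = (a, b, c) satisfies n·(r - P) = 0,
i.e. ax + by + cz = a·x₀ + b·y₀ + c·z₀.
d = 2·(-8) + (-2)·4 + (-5)·8
  = -16 - 8 - 40
  = -64
Equation: 2x - 2y - 5z = -64

2x - 2y - 5z = -64


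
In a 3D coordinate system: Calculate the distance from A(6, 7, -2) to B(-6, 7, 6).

d = √[(x₂-x₁)² + (y₂-y₁)² + (z₂-z₁)²]
  = √[(-12)² + 0² + 8²]
  = √[144 + 0 + 64]
  = √208
  ≈ 14.42

14.42


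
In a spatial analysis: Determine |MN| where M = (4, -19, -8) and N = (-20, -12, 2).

d = √[(x₂-x₁)² + (y₂-y₁)² + (z₂-z₁)²]
  = √[(-24)² + 7² + 10²]
  = √[576 + 49 + 100]
  = √725
  ≈ 26.93

26.93


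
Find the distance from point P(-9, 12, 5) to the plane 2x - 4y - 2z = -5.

distance = |a·x₀ + b·y₀ + c·z₀ - d| / √(a² + b² + c²)
  = |2·(-9) + (-4)·12 + (-2)·5 - (-5)| / √(2² + (-4)² + (-2)²)
  = |-18 - 48 - 10 + 5| / √(4 + 16 + 4)
  = |-71| / √24
  = 71 / 4.899
  ≈ 14.49

14.49


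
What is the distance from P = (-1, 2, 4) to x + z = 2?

distance = |a·x₀ + b·y₀ + c·z₀ - d| / √(a² + b² + c²)
  = |1·(-1) + 0·2 + 1·4 - 2| / √(1² + 0² + 1²)
  = |-1 + 0 + 4 - 2| / √(1 + 0 + 1)
  = |1| / √2
  = 1 / 1.414
  ≈ 0.7071

0.7071


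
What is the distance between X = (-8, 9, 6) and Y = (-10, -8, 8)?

d = √[(x₂-x₁)² + (y₂-y₁)² + (z₂-z₁)²]
  = √[(-2)² + (-17)² + 2²]
  = √[4 + 289 + 4]
  = √297
  ≈ 17.23

17.23


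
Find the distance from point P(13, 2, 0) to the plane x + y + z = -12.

distance = |a·x₀ + b·y₀ + c·z₀ - d| / √(a² + b² + c²)
  = |1·13 + 1·2 + 1·0 - (-12)| / √(1² + 1² + 1²)
  = |13 + 2 + 0 + 12| / √(1 + 1 + 1)
  = |27| / √3
  = 27 / 1.732
  ≈ 15.59

15.59


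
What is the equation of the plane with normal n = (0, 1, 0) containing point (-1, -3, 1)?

The plane through P with normal n = (a, b, c) satisfies n·(r - P) = 0,
i.e. ax + by + cz = a·x₀ + b·y₀ + c·z₀.
d = 0·(-1) + 1·(-3) + 0·1
  = 0 - 3 + 0
  = -3
Equation: y = -3

y = -3


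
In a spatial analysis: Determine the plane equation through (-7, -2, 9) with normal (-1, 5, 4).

The plane through P with normal n = (a, b, c) satisfies n·(r - P) = 0,
i.e. ax + by + cz = a·x₀ + b·y₀ + c·z₀.
d = (-1)·(-7) + 5·(-2) + 4·9
  = 7 - 10 + 36
  = 33
Equation: -x + 5y + 4z = 33

-x + 5y + 4z = 33


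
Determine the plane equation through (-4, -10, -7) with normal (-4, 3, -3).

The plane through P with normal n = (a, b, c) satisfies n·(r - P) = 0,
i.e. ax + by + cz = a·x₀ + b·y₀ + c·z₀.
d = (-4)·(-4) + 3·(-10) + (-3)·(-7)
  = 16 - 30 + 21
  = 7
Equation: -4x + 3y - 3z = 7

-4x + 3y - 3z = 7


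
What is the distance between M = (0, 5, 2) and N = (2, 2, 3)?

d = √[(x₂-x₁)² + (y₂-y₁)² + (z₂-z₁)²]
  = √[2² + (-3)² + 1²]
  = √[4 + 9 + 1]
  = √14
  ≈ 3.742

3.742


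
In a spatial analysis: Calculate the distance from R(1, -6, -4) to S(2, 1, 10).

d = √[(x₂-x₁)² + (y₂-y₁)² + (z₂-z₁)²]
  = √[1² + 7² + 14²]
  = √[1 + 49 + 196]
  = √246
  ≈ 15.68

15.68


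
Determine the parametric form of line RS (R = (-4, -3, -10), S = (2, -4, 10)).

Direction vector d = S - R = (2 + 4, -4 + 3, 10 + 10) = (6, -1, 20)
Parametric form r = R + t·d:
x = -4 + 6t, y = -3 - t, z = -10 + 20t

x = -4 + 6t, y = -3 - t, z = -10 + 20t


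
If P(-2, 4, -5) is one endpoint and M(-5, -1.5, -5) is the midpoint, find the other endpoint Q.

Q = 2M - P
  = (2·(-5) - (-2), 2·(-1.5) - 4, 2·(-5) - (-5))
  = (-10 + 2, -3 - 4, -10 + 5)
  = (-8, -7, -5)

(-8, -7, -5)


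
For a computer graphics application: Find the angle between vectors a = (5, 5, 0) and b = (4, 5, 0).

a·b = 5·4 + 5·5 + 0·0 = 20 + 25 + 0 = 45
|a| = √(5² + 5² + 0²) = √50 ≈ 7.071
|b| = √(4² + 5² + 0²) = √41 ≈ 6.403
cos θ = (a·b)/(|a||b|) = 45/(7.071·6.403) ≈ 0.9939
θ = arccos(0.9939) ≈ 6.34°

6.34°


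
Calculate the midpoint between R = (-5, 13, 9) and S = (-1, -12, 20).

M = ((x₁+x₂)/2, (y₁+y₂)/2, (z₁+z₂)/2)
  = ((-5 - 1)/2, (13 - 12)/2, (9 + 20)/2)
  = (-6/2, 1/2, 29/2)
  = (-3, 0.5, 14.5)

(-3, 0.5, 14.5)


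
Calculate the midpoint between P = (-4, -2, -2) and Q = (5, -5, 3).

M = ((x₁+x₂)/2, (y₁+y₂)/2, (z₁+z₂)/2)
  = ((-4 + 5)/2, (-2 - 5)/2, (-2 + 3)/2)
  = (1/2, -7/2, 1/2)
  = (0.5, -3.5, 0.5)

(0.5, -3.5, 0.5)


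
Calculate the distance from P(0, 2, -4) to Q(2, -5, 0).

d = √[(x₂-x₁)² + (y₂-y₁)² + (z₂-z₁)²]
  = √[2² + (-7)² + 4²]
  = √[4 + 49 + 16]
  = √69
  ≈ 8.307

8.307


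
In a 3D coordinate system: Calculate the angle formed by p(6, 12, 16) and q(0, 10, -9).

p·q = 6·0 + 12·10 + 16·(-9) = 0 + 120 - 144 = -24
|p| = √(6² + 12² + 16²) = √436 ≈ 20.88
|q| = √(0² + 10² + (-9)²) = √181 ≈ 13.45
cos θ = (p·q)/(|p||q|) = -24/(20.88·13.45) ≈ -0.08543
θ = arccos(-0.08543) ≈ 94.9°

94.9°


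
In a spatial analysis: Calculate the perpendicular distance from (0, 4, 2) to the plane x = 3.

distance = |a·x₀ + b·y₀ + c·z₀ - d| / √(a² + b² + c²)
  = |1·0 + 0·4 + 0·2 - 3| / √(1² + 0² + 0²)
  = |0 + 0 + 0 - 3| / √(1 + 0 + 0)
  = |-3| / √1
  = 3 / 1
  ≈ 3

3


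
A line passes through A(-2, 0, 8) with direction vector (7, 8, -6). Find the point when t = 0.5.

P(t) = A + t·d
  = (-2 + 7·0.5, 0 + 8·0.5, 8 + (-6)·0.5)
  = (-2 + 3.5, 0 + 4, 8 - 3)
  = (1.5, 4, 5)

(1.5, 4, 5)


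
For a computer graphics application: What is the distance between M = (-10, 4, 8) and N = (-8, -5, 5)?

d = √[(x₂-x₁)² + (y₂-y₁)² + (z₂-z₁)²]
  = √[2² + (-9)² + (-3)²]
  = √[4 + 81 + 9]
  = √94
  ≈ 9.695

9.695


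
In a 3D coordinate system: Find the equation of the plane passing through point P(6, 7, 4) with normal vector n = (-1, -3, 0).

The plane through P with normal n = (a, b, c) satisfies n·(r - P) = 0,
i.e. ax + by + cz = a·x₀ + b·y₀ + c·z₀.
d = (-1)·6 + (-3)·7 + 0·4
  = -6 - 21 + 0
  = -27
Equation: -x - 3y = -27

-x - 3y = -27


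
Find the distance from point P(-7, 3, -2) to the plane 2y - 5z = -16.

distance = |a·x₀ + b·y₀ + c·z₀ - d| / √(a² + b² + c²)
  = |0·(-7) + 2·3 + (-5)·(-2) - (-16)| / √(0² + 2² + (-5)²)
  = |0 + 6 + 10 + 16| / √(0 + 4 + 25)
  = |32| / √29
  = 32 / 5.385
  ≈ 5.942

5.942


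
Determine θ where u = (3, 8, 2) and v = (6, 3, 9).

u·v = 3·6 + 8·3 + 2·9 = 18 + 24 + 18 = 60
|u| = √(3² + 8² + 2²) = √77 ≈ 8.775
|v| = √(6² + 3² + 9²) = √126 ≈ 11.22
cos θ = (u·v)/(|u||v|) = 60/(8.775·11.22) ≈ 0.6091
θ = arccos(0.6091) ≈ 52.47°

52.47°


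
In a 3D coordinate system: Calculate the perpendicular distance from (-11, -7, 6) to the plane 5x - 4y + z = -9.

distance = |a·x₀ + b·y₀ + c·z₀ - d| / √(a² + b² + c²)
  = |5·(-11) + (-4)·(-7) + 1·6 - (-9)| / √(5² + (-4)² + 1²)
  = |-55 + 28 + 6 + 9| / √(25 + 16 + 1)
  = |-12| / √42
  = 12 / 6.481
  ≈ 1.852

1.852


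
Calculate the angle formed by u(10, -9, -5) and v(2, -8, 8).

u·v = 10·2 + (-9)·(-8) + (-5)·8 = 20 + 72 - 40 = 52
|u| = √(10² + (-9)² + (-5)²) = √206 ≈ 14.35
|v| = √(2² + (-8)² + 8²) = √132 ≈ 11.49
cos θ = (u·v)/(|u||v|) = 52/(14.35·11.49) ≈ 0.3153
θ = arccos(0.3153) ≈ 71.62°

71.62°
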